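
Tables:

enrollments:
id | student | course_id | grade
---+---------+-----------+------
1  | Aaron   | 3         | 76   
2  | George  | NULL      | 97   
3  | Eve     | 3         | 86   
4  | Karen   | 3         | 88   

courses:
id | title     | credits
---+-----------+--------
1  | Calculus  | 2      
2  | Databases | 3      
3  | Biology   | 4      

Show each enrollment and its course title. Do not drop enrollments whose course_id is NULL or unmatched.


LEFT JOIN keeps every row from enrollments (the left table); where course_id has no match in courses, the course columns become NULL. Walk through each enrollment:
  - enrollment 1 (Aaron): course_id=3 -> matches Biology
  - enrollment 2 (George): course_id=NULL, no match -> kept with NULL
  - enrollment 3 (Eve): course_id=3 -> matches Biology
  - enrollment 4 (Karen): course_id=3 -> matches Biology
All 4 rows appear; 1 has NULL course.

SQL:
SELECT a.student, b.title AS course
FROM enrollments a
LEFT JOIN courses b ON a.course_id = b.id

Result:
student | course 
--------+--------
Aaron   | Biology
George  | NULL   
Eve     | Biology
Karen   | Biology


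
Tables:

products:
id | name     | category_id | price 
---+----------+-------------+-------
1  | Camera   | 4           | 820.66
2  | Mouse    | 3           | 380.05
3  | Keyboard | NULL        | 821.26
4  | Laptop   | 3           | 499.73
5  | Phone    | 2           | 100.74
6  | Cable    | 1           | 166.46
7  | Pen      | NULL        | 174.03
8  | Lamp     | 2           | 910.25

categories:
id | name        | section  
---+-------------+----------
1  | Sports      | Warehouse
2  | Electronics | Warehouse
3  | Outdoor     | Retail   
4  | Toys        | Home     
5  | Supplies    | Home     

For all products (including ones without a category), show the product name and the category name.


LEFT JOIN keeps every row from products (the left table); where category_id has no match in categories, the category columns become NULL. Walk through each product:
  - product 1 (Camera): category_id=4 -> matches Toys
  - product 2 (Mouse): category_id=3 -> matches Outdoor
  - product 3 (Keyboard): category_id=NULL, no match -> kept with NULL
  - product 4 (Laptop): category_id=3 -> matches Outdoor
  - product 5 (Phone): category_id=2 -> matches Electronics
  - product 6 (Cable): category_id=1 -> matches Sports
  - product 7 (Pen): category_id=NULL, no match -> kept with NULL
  - product 8 (Lamp): category_id=2 -> matches Electronics
All 8 rows appear; 2 have NULL category.

SQL:
SELECT a.name, b.name AS category
FROM products a
LEFT JOIN categories b ON a.category_id = b.id

Result:
name     | category   
---------+------------
Camera   | Toys       
Mouse    | Outdoor    
Keyboard | NULL       
Laptop   | Outdoor    
Phone    | Electronics
Cable    | Sports     
Pen      | NULL       
Lamp     | Electronics


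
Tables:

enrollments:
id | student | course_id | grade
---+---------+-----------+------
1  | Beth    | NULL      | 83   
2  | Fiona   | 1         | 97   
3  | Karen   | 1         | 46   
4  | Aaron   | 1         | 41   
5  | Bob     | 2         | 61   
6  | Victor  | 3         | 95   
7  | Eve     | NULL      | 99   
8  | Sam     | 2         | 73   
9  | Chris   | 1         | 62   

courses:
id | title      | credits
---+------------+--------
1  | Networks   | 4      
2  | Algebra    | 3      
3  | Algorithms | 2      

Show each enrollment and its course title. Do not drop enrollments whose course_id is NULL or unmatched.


LEFT JOIN keeps every row from enrollments (the left table); where course_id has no match in courses, the course columns become NULL. Walk through each enrollment:
  - enrollment 1 (Beth): course_id=NULL, no match -> kept with NULL
  - enrollment 2 (Fiona): course_id=1 -> matches Networks
  - enrollment 3 (Karen): course_id=1 -> matches Networks
  - enrollment 4 (Aaron): course_id=1 -> matches Networks
  - enrollment 5 (Bob): course_id=2 -> matches Algebra
  - enrollment 6 (Victor): course_id=3 -> matches Algorithms
  - enrollment 7 (Eve): course_id=NULL, no match -> kept with NULL
  - enrollment 8 (Sam): course_id=2 -> matches Algebra
  - enrollment 9 (Chris): course_id=1 -> matches Networks
All 9 rows appear; 2 have NULL course.

SQL:
SELECT a.student, b.title AS course
FROM enrollments a
LEFT JOIN courses b ON a.course_id = b.id

Result:
student | course    
--------+-----------
Beth    | NULL      
Fiona   | Networks  
Karen   | Networks  
Aaron   | Networks  
Bob     | Algebra   
Victor  | Algorithms
Eve     | NULL      
Sam     | Algebra   
Chris   | Networks  


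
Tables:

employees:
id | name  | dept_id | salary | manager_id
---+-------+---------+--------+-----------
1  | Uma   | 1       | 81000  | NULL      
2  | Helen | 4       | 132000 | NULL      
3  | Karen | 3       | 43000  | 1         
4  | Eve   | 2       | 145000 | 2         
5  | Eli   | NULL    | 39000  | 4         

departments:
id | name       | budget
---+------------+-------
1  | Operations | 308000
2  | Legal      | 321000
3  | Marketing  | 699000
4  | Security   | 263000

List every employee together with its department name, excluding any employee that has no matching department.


INNER JOIN keeps only employees rows whose dept_id matches an id in departments. Walk through each employee:
  - employee 1 (Uma): dept_id=1 -> matches Operations
  - employee 2 (Helen): dept_id=4 -> matches Security
  - employee 3 (Karen): dept_id=3 -> matches Marketing
  - employee 4 (Eve): dept_id=2 -> matches Legal
  - employee 5 (Eli): dept_id=NULL, no match -> dropped
So 1 of 5 rows is dropped.

SQL:
SELECT a.name, b.name AS department
FROM employees a
INNER JOIN departments b ON a.dept_id = b.id

Result:
name  | department
------+-----------
Uma   | Operations
Helen | Security  
Karen | Marketing 
Eve   | Legal     


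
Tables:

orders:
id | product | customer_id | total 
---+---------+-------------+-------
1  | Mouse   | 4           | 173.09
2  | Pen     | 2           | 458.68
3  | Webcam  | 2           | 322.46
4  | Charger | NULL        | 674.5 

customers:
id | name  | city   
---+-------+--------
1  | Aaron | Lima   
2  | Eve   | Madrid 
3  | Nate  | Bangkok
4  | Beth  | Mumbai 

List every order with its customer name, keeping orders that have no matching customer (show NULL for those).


LEFT JOIN keeps every row from orders (the left table); where customer_id has no match in customers, the customer columns become NULL. Walk through each order:
  - order 1 (Mouse): customer_id=4 -> matches Beth
  - order 2 (Pen): customer_id=2 -> matches Eve
  - order 3 (Webcam): customer_id=2 -> matches Eve
  - order 4 (Charger): customer_id=NULL, no match -> kept with NULL
All 4 rows appear; 1 has NULL customer.

SQL:
SELECT a.product, b.name AS customer
FROM orders a
LEFT JOIN customers b ON a.customer_id = b.id

Result:
product | customer
--------+---------
Mouse   | Beth    
Pen     | Eve     
Webcam  | Eve     
Charger | NULL    


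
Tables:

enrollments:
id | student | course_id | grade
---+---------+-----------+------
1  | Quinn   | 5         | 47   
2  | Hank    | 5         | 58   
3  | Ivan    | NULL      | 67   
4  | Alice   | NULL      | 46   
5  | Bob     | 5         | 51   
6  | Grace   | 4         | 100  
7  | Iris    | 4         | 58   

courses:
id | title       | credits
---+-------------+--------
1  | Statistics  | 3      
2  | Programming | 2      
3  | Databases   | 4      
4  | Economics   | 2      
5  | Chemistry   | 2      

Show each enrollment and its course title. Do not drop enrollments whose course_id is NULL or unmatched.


LEFT JOIN keeps every row from enrollments (the left table); where course_id has no match in courses, the course columns become NULL. Walk through each enrollment:
  - enrollment 1 (Quinn): course_id=5 -> matches Chemistry
  - enrollment 2 (Hank): course_id=5 -> matches Chemistry
  - enrollment 3 (Ivan): course_id=NULL, no match -> kept with NULL
  - enrollment 4 (Alice): course_id=NULL, no match -> kept with NULL
  - enrollment 5 (Bob): course_id=5 -> matches Chemistry
  - enrollment 6 (Grace): course_id=4 -> matches Economics
  - enrollment 7 (Iris): course_id=4 -> matches Economics
All 7 rows appear; 2 have NULL course.

SQL:
SELECT a.student, b.title AS course
FROM enrollments a
LEFT JOIN courses b ON a.course_id = b.id

Result:
student | course   
--------+----------
Quinn   | Chemistry
Hank    | Chemistry
Ivan    | NULL     
Alice   | NULL     
Bob     | Chemistry
Grace   | Economics
Iris    | Economics


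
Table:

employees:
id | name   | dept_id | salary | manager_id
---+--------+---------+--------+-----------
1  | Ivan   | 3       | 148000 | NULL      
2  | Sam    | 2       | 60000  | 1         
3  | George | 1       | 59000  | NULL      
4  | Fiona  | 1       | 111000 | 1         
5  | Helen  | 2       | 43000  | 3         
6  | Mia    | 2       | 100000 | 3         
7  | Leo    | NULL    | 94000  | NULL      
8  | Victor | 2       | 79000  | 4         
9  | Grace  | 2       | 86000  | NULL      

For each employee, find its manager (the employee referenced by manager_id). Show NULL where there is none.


This is a self-join: employees is joined to a second copy of itself, matching each row's manager_id to another row's id. Use LEFT JOIN so rows with manager_id=NULL are kept.
  - employee 1 (Ivan): manager_id=NULL -> NULL
  - employee 2 (Sam): manager_id=1 -> Ivan
  - employee 3 (George): manager_id=NULL -> NULL
  - employee 4 (Fiona): manager_id=1 -> Ivan
  - employee 5 (Helen): manager_id=3 -> George
  - employee 6 (Mia): manager_id=3 -> George
  - employee 7 (Leo): manager_id=NULL -> NULL
  - employee 8 (Victor): manager_id=4 -> Fiona
  - employee 9 (Grace): manager_id=NULL -> NULL

SQL:
SELECT a.name AS item, b.name AS manager
FROM employees a
LEFT JOIN employees b ON a.manager_id = b.id

Result:
item   | manager
-------+--------
Ivan   | NULL   
Sam    | Ivan   
George | NULL   
Fiona  | Ivan   
Helen  | George 
Mia    | George 
Leo    | NULL   
Victor | Fiona  
Grace  | NULL   


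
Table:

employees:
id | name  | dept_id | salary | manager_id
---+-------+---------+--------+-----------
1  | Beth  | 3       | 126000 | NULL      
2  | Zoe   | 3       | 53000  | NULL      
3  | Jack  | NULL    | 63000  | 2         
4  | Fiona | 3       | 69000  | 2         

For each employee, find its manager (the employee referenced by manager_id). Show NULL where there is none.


This is a self-join: employees is joined to a second copy of itself, matching each row's manager_id to another row's id. Use LEFT JOIN so rows with manager_id=NULL are kept.
  - employee 1 (Beth): manager_id=NULL -> NULL
  - employee 2 (Zoe): manager_id=NULL -> NULL
  - employee 3 (Jack): manager_id=2 -> Zoe
  - employee 4 (Fiona): manager_id=2 -> Zoe

SQL:
SELECT a.name AS item, b.name AS manager
FROM employees a
LEFT JOIN employees b ON a.manager_id = b.id

Result:
item  | manager
------+--------
Beth  | NULL   
Zoe   | NULL   
Jack  | Zoe    
Fiona | Zoe    


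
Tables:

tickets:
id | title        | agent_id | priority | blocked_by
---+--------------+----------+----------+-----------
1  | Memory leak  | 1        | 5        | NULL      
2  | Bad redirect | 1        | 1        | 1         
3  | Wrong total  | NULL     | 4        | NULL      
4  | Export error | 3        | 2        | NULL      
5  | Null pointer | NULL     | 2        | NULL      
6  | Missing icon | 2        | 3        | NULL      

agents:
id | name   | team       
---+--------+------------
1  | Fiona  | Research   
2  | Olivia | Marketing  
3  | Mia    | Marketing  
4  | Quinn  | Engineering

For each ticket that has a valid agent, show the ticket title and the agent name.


INNER JOIN keeps only tickets rows whose agent_id matches an id in agents. Walk through each ticket:
  - ticket 1 (Memory leak): agent_id=1 -> matches Fiona
  - ticket 2 (Bad redirect): agent_id=1 -> matches Fiona
  - ticket 3 (Wrong total): agent_id=NULL, no match -> dropped
  - ticket 4 (Export error): agent_id=3 -> matches Mia
  - ticket 5 (Null pointer): agent_id=NULL, no match -> dropped
  - ticket 6 (Missing icon): agent_id=2 -> matches Olivia
So 2 of 6 rows are dropped.

SQL:
SELECT a.title, b.name AS agent
FROM tickets a
INNER JOIN agents b ON a.agent_id = b.id

Result:
title        | agent 
-------------+-------
Memory leak  | Fiona 
Bad redirect | Fiona 
Export error | Mia   
Missing icon | Olivia


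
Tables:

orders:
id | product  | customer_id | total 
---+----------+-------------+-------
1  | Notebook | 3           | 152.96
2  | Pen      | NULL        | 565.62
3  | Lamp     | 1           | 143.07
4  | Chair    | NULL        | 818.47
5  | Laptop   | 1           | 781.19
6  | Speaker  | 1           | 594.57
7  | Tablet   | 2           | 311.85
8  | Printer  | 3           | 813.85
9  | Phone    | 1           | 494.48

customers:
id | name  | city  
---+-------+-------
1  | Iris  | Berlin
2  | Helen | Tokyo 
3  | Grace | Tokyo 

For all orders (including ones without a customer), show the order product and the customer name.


LEFT JOIN keeps every row from orders (the left table); where customer_id has no match in customers, the customer columns become NULL. Walk through each order:
  - order 1 (Notebook): customer_id=3 -> matches Grace
  - order 2 (Pen): customer_id=NULL, no match -> kept with NULL
  - order 3 (Lamp): customer_id=1 -> matches Iris
  - order 4 (Chair): customer_id=NULL, no match -> kept with NULL
  - order 5 (Laptop): customer_id=1 -> matches Iris
  - order 6 (Speaker): customer_id=1 -> matches Iris
  - order 7 (Tablet): customer_id=2 -> matches Helen
  - order 8 (Printer): customer_id=3 -> matches Grace
  - order 9 (Phone): customer_id=1 -> matches Iris
All 9 rows appear; 2 have NULL customer.

SQL:
SELECT a.product, b.name AS customer
FROM orders a
LEFT JOIN customers b ON a.customer_id = b.id

Result:
product  | customer
---------+---------
Notebook | Grace   
Pen      | NULL    
Lamp     | Iris    
Chair    | NULL    
Laptop   | Iris    
Speaker  | Iris    
Tablet   | Helen   
Printer  | Grace   
Phone    | Iris    


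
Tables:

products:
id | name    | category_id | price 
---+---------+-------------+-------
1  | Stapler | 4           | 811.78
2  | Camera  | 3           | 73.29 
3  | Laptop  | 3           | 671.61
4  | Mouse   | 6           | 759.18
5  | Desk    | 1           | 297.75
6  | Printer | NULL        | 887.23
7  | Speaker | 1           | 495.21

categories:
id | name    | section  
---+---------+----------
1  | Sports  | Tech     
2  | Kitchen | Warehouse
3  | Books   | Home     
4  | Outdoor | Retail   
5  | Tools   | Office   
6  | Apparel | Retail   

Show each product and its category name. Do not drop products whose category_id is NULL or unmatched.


LEFT JOIN keeps every row from products (the left table); where category_id has no match in categories, the category columns become NULL. Walk through each product:
  - product 1 (Stapler): category_id=4 -> matches Outdoor
  - product 2 (Camera): category_id=3 -> matches Books
  - product 3 (Laptop): category_id=3 -> matches Books
  - product 4 (Mouse): category_id=6 -> matches Apparel
  - product 5 (Desk): category_id=1 -> matches Sports
  - product 6 (Printer): category_id=NULL, no match -> kept with NULL
  - product 7 (Speaker): category_id=1 -> matches Sports
All 7 rows appear; 1 has NULL category.

SQL:
SELECT a.name, b.name AS category
FROM products a
LEFT JOIN categories b ON a.category_id = b.id

Result:
name    | category
--------+---------
Stapler | Outdoor 
Camera  | Books   
Laptop  | Books   
Mouse   | Apparel 
Desk    | Sports  
Printer | NULL    
Speaker | Sports  


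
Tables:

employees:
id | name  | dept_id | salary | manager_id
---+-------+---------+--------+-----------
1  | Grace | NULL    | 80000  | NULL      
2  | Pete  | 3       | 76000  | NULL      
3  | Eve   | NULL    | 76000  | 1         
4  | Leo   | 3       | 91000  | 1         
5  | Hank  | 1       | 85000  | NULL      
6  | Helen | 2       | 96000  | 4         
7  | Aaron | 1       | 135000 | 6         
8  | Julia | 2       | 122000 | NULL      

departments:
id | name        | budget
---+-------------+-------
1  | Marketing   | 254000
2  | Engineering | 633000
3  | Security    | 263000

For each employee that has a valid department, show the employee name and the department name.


INNER JOIN keeps only employees rows whose dept_id matches an id in departments. Walk through each employee:
  - employee 1 (Grace): dept_id=NULL, no match -> dropped
  - employee 2 (Pete): dept_id=3 -> matches Security
  - employee 3 (Eve): dept_id=NULL, no match -> dropped
  - employee 4 (Leo): dept_id=3 -> matches Security
  - employee 5 (Hank): dept_id=1 -> matches Marketing
  - employee 6 (Helen): dept_id=2 -> matches Engineering
  - employee 7 (Aaron): dept_id=1 -> matches Marketing
  - employee 8 (Julia): dept_id=2 -> matches Engineering
So 2 of 8 rows are dropped.

SQL:
SELECT a.name, b.name AS department
FROM employees a
INNER JOIN departments b ON a.dept_id = b.id

Result:
name  | department 
------+------------
Pete  | Security   
Leo   | Security   
Hank  | Marketing  
Helen | Engineering
Aaron | Marketing  
Julia | Engineering


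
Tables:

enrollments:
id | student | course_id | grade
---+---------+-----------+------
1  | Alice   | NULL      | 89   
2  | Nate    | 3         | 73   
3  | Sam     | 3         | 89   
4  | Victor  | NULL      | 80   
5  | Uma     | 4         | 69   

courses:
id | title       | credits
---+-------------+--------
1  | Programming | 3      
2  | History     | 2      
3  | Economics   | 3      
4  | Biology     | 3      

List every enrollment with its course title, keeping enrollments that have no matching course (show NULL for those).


LEFT JOIN keeps every row from enrollments (the left table); where course_id has no match in courses, the course columns become NULL. Walk through each enrollment:
  - enrollment 1 (Alice): course_id=NULL, no match -> kept with NULL
  - enrollment 2 (Nate): course_id=3 -> matches Economics
  - enrollment 3 (Sam): course_id=3 -> matches Economics
  - enrollment 4 (Victor): course_id=NULL, no match -> kept with NULL
  - enrollment 5 (Uma): course_id=4 -> matches Biology
All 5 rows appear; 2 have NULL course.

SQL:
SELECT a.student, b.title AS course
FROM enrollments a
LEFT JOIN courses b ON a.course_id = b.id

Result:
student | course   
--------+----------
Alice   | NULL     
Nate    | Economics
Sam     | Economics
Victor  | NULL     
Uma     | Biology  


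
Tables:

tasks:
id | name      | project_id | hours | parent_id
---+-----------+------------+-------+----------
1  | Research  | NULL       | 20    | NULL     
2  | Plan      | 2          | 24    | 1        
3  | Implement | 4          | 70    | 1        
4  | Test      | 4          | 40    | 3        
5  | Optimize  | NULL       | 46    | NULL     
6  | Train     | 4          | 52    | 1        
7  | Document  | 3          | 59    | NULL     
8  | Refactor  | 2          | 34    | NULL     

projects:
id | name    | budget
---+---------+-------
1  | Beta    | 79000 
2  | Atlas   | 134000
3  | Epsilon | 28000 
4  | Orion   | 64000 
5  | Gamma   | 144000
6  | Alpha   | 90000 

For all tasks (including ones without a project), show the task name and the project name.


LEFT JOIN keeps every row from tasks (the left table); where project_id has no match in projects, the project columns become NULL. Walk through each task:
  - task 1 (Research): project_id=NULL, no match -> kept with NULL
  - task 2 (Plan): project_id=2 -> matches Atlas
  - task 3 (Implement): project_id=4 -> matches Orion
  - task 4 (Test): project_id=4 -> matches Orion
  - task 5 (Optimize): project_id=NULL, no match -> kept with NULL
  - task 6 (Train): project_id=4 -> matches Orion
  - task 7 (Document): project_id=3 -> matches Epsilon
  - task 8 (Refactor): project_id=2 -> matches Atlas
All 8 rows appear; 2 have NULL project.

SQL:
SELECT a.name, b.name AS project
FROM tasks a
LEFT JOIN projects b ON a.project_id = b.id

Result:
name      | project
----------+--------
Research  | NULL   
Plan      | Atlas  
Implement | Orion  
Test      | Orion  
Optimize  | NULL   
Train     | Orion  
Document  | Epsilon
Refactor  | Atlas  


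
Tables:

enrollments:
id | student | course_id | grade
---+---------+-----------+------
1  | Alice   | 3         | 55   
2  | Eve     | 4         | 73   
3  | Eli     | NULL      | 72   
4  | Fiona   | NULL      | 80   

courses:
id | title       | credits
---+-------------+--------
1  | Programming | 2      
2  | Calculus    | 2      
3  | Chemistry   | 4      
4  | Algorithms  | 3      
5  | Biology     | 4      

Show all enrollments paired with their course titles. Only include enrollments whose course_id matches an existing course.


INNER JOIN keeps only enrollments rows whose course_id matches an id in courses. Walk through each enrollment:
  - enrollment 1 (Alice): course_id=3 -> matches Chemistry
  - enrollment 2 (Eve): course_id=4 -> matches Algorithms
  - enrollment 3 (Eli): course_id=NULL, no match -> dropped
  - enrollment 4 (Fiona): course_id=NULL, no match -> dropped
So 2 of 4 rows are dropped.

SQL:
SELECT a.student, b.title AS course
FROM enrollments a
INNER JOIN courses b ON a.course_id = b.id

Result:
student | course    
--------+-----------
Alice   | Chemistry 
Eve     | Algorithms


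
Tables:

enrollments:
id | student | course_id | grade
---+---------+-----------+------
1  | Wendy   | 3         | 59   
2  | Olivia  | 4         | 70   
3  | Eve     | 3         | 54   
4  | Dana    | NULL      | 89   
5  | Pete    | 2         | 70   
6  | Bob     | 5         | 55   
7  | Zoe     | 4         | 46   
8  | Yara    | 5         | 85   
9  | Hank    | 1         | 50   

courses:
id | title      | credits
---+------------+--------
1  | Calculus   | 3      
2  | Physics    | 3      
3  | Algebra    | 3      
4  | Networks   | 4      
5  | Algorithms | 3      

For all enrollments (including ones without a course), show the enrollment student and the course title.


LEFT JOIN keeps every row from enrollments (the left table); where course_id has no match in courses, the course columns become NULL. Walk through each enrollment:
  - enrollment 1 (Wendy): course_id=3 -> matches Algebra
  - enrollment 2 (Olivia): course_id=4 -> matches Networks
  - enrollment 3 (Eve): course_id=3 -> matches Algebra
  - enrollment 4 (Dana): course_id=NULL, no match -> kept with NULL
  - enrollment 5 (Pete): course_id=2 -> matches Physics
  - enrollment 6 (Bob): course_id=5 -> matches Algorithms
  - enrollment 7 (Zoe): course_id=4 -> matches Networks
  - enrollment 8 (Yara): course_id=5 -> matches Algorithms
  - enrollment 9 (Hank): course_id=1 -> matches Calculus
All 9 rows appear; 1 has NULL course.

SQL:
SELECT a.student, b.title AS course
FROM enrollments a
LEFT JOIN courses b ON a.course_id = b.id

Result:
student | course    
--------+-----------
Wendy   | Algebra   
Olivia  | Networks  
Eve     | Algebra   
Dana    | NULL      
Pete    | Physics   
Bob     | Algorithms
Zoe     | Networks  
Yara    | Algorithms
Hank    | Calculus  


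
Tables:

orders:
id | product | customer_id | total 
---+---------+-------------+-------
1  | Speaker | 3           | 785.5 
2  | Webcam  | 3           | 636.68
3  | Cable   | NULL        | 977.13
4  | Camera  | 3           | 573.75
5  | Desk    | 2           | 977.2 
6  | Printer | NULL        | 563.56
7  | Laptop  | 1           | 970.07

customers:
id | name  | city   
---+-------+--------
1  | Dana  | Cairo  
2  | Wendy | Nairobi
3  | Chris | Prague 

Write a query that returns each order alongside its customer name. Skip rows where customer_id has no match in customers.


INNER JOIN keeps only orders rows whose customer_id matches an id in customers. Walk through each order:
  - order 1 (Speaker): customer_id=3 -> matches Chris
  - order 2 (Webcam): customer_id=3 -> matches Chris
  - order 3 (Cable): customer_id=NULL, no match -> dropped
  - order 4 (Camera): customer_id=3 -> matches Chris
  - order 5 (Desk): customer_id=2 -> matches Wendy
  - order 6 (Printer): customer_id=NULL, no match -> dropped
  - order 7 (Laptop): customer_id=1 -> matches Dana
So 2 of 7 rows are dropped.

SQL:
SELECT a.product, b.name AS customer
FROM orders a
INNER JOIN customers b ON a.customer_id = b.id

Result:
product | customer
--------+---------
Speaker | Chris   
Webcam  | Chris   
Camera  | Chris   
Desk    | Wendy   
Laptop  | Dana    


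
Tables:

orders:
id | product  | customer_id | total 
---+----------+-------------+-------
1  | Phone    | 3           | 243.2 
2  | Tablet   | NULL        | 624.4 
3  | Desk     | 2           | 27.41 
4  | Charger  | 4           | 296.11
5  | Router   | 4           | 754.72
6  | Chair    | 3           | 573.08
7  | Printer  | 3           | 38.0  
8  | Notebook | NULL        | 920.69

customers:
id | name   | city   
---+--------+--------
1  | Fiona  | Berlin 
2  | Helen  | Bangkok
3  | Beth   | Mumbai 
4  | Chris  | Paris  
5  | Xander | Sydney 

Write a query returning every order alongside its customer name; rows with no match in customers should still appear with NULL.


LEFT JOIN keeps every row from orders (the left table); where customer_id has no match in customers, the customer columns become NULL. Walk through each order:
  - order 1 (Phone): customer_id=3 -> matches Beth
  - order 2 (Tablet): customer_id=NULL, no match -> kept with NULL
  - order 3 (Desk): customer_id=2 -> matches Helen
  - order 4 (Charger): customer_id=4 -> matches Chris
  - order 5 (Router): customer_id=4 -> matches Chris
  - order 6 (Chair): customer_id=3 -> matches Beth
  - order 7 (Printer): customer_id=3 -> matches Beth
  - order 8 (Notebook): customer_id=NULL, no match -> kept with NULL
All 8 rows appear; 2 have NULL customer.

SQL:
SELECT a.product, b.name AS customer
FROM orders a
LEFT JOIN customers b ON a.customer_id = b.id

Result:
product  | customer
---------+---------
Phone    | Beth    
Tablet   | NULL    
Desk     | Helen   
Charger  | Chris   
Router   | Chris   
Chair    | Beth    
Printer  | Beth    
Notebook | NULL    


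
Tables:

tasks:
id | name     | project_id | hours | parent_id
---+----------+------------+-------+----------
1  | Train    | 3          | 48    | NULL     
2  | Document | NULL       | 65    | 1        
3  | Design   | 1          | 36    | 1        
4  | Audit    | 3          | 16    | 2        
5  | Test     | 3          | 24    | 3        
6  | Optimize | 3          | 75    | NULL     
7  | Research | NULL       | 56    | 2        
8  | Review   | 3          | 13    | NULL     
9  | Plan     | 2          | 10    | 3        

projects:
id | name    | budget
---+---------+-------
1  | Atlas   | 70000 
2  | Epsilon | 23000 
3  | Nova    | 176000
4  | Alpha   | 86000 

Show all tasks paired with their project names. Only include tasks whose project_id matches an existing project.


INNER JOIN keeps only tasks rows whose project_id matches an id in projects. Walk through each task:
  - task 1 (Train): project_id=3 -> matches Nova
  - task 2 (Document): project_id=NULL, no match -> dropped
  - task 3 (Design): project_id=1 -> matches Atlas
  - task 4 (Audit): project_id=3 -> matches Nova
  - task 5 (Test): project_id=3 -> matches Nova
  - task 6 (Optimize): project_id=3 -> matches Nova
  - task 7 (Research): project_id=NULL, no match -> dropped
  - task 8 (Review): project_id=3 -> matches Nova
  - task 9 (Plan): project_id=2 -> matches Epsilon
So 2 of 9 rows are dropped.

SQL:
SELECT a.name, b.name AS project
FROM tasks a
INNER JOIN projects b ON a.project_id = b.id

Result:
name     | project
---------+--------
Train    | Nova   
Design   | Atlas  
Audit    | Nova   
Test     | Nova   
Optimize | Nova   
Review   | Nova   
Plan     | Epsilon


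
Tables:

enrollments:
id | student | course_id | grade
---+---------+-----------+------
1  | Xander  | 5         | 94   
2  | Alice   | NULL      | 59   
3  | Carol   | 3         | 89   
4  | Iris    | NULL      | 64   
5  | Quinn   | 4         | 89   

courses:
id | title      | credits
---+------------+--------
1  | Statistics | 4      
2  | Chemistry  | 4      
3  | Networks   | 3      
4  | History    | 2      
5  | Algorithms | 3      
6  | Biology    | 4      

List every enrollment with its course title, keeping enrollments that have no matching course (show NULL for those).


LEFT JOIN keeps every row from enrollments (the left table); where course_id has no match in courses, the course columns become NULL. Walk through each enrollment:
  - enrollment 1 (Xander): course_id=5 -> matches Algorithms
  - enrollment 2 (Alice): course_id=NULL, no match -> kept with NULL
  - enrollment 3 (Carol): course_id=3 -> matches Networks
  - enrollment 4 (Iris): course_id=NULL, no match -> kept with NULL
  - enrollment 5 (Quinn): course_id=4 -> matches History
All 5 rows appear; 2 have NULL course.

SQL:
SELECT a.student, b.title AS course
FROM enrollments a
LEFT JOIN courses b ON a.course_id = b.id

Result:
student | course    
--------+-----------
Xander  | Algorithms
Alice   | NULL      
Carol   | Networks  
Iris    | NULL      
Quinn   | History   


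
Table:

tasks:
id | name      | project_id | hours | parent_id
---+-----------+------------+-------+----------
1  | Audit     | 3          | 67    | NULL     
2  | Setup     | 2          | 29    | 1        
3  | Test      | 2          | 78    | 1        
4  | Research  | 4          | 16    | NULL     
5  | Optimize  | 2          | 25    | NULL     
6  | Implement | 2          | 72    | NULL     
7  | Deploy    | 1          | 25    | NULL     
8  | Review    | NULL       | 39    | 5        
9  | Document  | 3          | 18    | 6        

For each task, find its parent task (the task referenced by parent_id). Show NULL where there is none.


This is a self-join: tasks is joined to a second copy of itself, matching each row's parent_id to another row's id. Use LEFT JOIN so rows with parent_id=NULL are kept.
  - task 1 (Audit): parent_id=NULL -> NULL
  - task 2 (Setup): parent_id=1 -> Audit
  - task 3 (Test): parent_id=1 -> Audit
  - task 4 (Research): parent_id=NULL -> NULL
  - task 5 (Optimize): parent_id=NULL -> NULL
  - task 6 (Implement): parent_id=NULL -> NULL
  - task 7 (Deploy): parent_id=NULL -> NULL
  - task 8 (Review): parent_id=5 -> Optimize
  - task 9 (Document): parent_id=6 -> Implement

SQL:
SELECT a.name AS item, b.name AS parent
FROM tasks a
LEFT JOIN tasks b ON a.parent_id = b.id

Result:
item      | parent   
----------+----------
Audit     | NULL     
Setup     | Audit    
Test      | Audit    
Research  | NULL     
Optimize  | NULL     
Implement | NULL     
Deploy    | NULL     
Review    | Optimize 
Document  | Implement


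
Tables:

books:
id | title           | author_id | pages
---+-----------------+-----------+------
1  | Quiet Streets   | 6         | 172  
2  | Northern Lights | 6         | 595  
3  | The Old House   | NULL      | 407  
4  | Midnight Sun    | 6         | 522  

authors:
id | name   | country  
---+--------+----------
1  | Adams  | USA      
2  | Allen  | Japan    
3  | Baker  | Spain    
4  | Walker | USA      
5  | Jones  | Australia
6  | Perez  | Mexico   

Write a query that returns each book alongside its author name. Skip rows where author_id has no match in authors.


INNER JOIN keeps only books rows whose author_id matches an id in authors. Walk through each book:
  - book 1 (Quiet Streets): author_id=6 -> matches Perez
  - book 2 (Northern Lights): author_id=6 -> matches Perez
  - book 3 (The Old House): author_id=NULL, no match -> dropped
  - book 4 (Midnight Sun): author_id=6 -> matches Perez
So 1 of 4 rows is dropped.

SQL:
SELECT a.title, b.name AS author
FROM books a
INNER JOIN authors b ON a.author_id = b.id

Result:
title           | author
----------------+-------
Quiet Streets   | Perez 
Northern Lights | Perez 
Midnight Sun    | Perez 


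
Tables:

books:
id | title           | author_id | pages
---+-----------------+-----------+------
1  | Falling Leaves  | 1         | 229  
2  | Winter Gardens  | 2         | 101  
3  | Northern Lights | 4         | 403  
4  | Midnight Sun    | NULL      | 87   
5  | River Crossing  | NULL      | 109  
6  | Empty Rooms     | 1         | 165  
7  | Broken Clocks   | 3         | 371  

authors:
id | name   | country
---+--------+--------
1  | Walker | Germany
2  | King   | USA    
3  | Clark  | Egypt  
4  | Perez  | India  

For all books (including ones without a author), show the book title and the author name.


LEFT JOIN keeps every row from books (the left table); where author_id has no match in authors, the author columns become NULL. Walk through each book:
  - book 1 (Falling Leaves): author_id=1 -> matches Walker
  - book 2 (Winter Gardens): author_id=2 -> matches King
  - book 3 (Northern Lights): author_id=4 -> matches Perez
  - book 4 (Midnight Sun): author_id=NULL, no match -> kept with NULL
  - book 5 (River Crossing): author_id=NULL, no match -> kept with NULL
  - book 6 (Empty Rooms): author_id=1 -> matches Walker
  - book 7 (Broken Clocks): author_id=3 -> matches Clark
All 7 rows appear; 2 have NULL author.

SQL:
SELECT a.title, b.name AS author
FROM books a
LEFT JOIN authors b ON a.author_id = b.id

Result:
title           | author
----------------+-------
Falling Leaves  | Walker
Winter Gardens  | King  
Northern Lights | Perez 
Midnight Sun    | NULL  
River Crossing  | NULL  
Empty Rooms     | Walker
Broken Clocks   | Clark 


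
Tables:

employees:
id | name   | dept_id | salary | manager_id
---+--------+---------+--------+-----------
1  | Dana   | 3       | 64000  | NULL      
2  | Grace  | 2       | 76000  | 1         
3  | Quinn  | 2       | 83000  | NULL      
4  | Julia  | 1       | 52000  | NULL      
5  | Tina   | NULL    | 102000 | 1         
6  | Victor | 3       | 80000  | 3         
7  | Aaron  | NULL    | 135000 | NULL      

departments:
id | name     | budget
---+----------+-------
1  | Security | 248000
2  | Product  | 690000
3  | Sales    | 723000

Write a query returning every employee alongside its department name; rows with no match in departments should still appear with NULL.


LEFT JOIN keeps every row from employees (the left table); where dept_id has no match in departments, the department columns become NULL. Walk through each employee:
  - employee 1 (Dana): dept_id=3 -> matches Sales
  - employee 2 (Grace): dept_id=2 -> matches Product
  - employee 3 (Quinn): dept_id=2 -> matches Product
  - employee 4 (Julia): dept_id=1 -> matches Security
  - employee 5 (Tina): dept_id=NULL, no match -> kept with NULL
  - employee 6 (Victor): dept_id=3 -> matches Sales
  - employee 7 (Aaron): dept_id=NULL, no match -> kept with NULL
All 7 rows appear; 2 have NULL department.

SQL:
SELECT a.name, b.name AS department
FROM employees a
LEFT JOIN departments b ON a.dept_id = b.id

Result:
name   | department
-------+-----------
Dana   | Sales     
Grace  | Product   
Quinn  | Product   
Julia  | Security  
Tina   | NULL      
Victor | Sales     
Aaron  | NULL      


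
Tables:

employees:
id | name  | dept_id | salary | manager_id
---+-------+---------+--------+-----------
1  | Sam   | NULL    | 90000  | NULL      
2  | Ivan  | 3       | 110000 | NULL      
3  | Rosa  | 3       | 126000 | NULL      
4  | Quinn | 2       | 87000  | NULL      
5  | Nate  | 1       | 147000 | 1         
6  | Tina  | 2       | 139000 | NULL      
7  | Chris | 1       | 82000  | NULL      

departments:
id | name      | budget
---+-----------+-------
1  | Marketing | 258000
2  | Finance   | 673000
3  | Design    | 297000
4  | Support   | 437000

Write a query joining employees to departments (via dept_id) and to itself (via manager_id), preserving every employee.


Two LEFT JOINs from the same base table employees: one to departments via dept_id, one to employees itself via manager_id. Both are LEFT so every employee is preserved.
Match against departments:
  - employee 1 (Sam): dept_id=NULL, no match -> kept with NULL
  - employee 2 (Ivan): dept_id=3 -> matches Design
  - employee 3 (Rosa): dept_id=3 -> matches Design
  - employee 4 (Quinn): dept_id=2 -> matches Finance
  - employee 5 (Nate): dept_id=1 -> matches Marketing
  - employee 6 (Tina): dept_id=2 -> matches Finance
  - employee 7 (Chris): dept_id=1 -> matches Marketing
Match against employees (self):
  - employee 1 (Sam): manager_id=NULL -> NULL
  - employee 2 (Ivan): manager_id=NULL -> NULL
  - employee 3 (Rosa): manager_id=NULL -> NULL
  - employee 4 (Quinn): manager_id=NULL -> NULL
  - employee 5 (Nate): manager_id=1 -> Sam
  - employee 6 (Tina): manager_id=NULL -> NULL
  - employee 7 (Chris): manager_id=NULL -> NULL

SQL:
SELECT a.name, b.name AS department, c.name AS manager
FROM employees a
LEFT JOIN departments b ON a.dept_id = b.id
LEFT JOIN employees c ON a.manager_id = c.id

Result:
name  | department | manager
------+------------+--------
Sam   | NULL       | NULL   
Ivan  | Design     | NULL   
Rosa  | Design     | NULL   
Quinn | Finance    | NULL   
Nate  | Marketing  | Sam    
Tina  | Finance    | NULL   
Chris | Marketing  | NULL   


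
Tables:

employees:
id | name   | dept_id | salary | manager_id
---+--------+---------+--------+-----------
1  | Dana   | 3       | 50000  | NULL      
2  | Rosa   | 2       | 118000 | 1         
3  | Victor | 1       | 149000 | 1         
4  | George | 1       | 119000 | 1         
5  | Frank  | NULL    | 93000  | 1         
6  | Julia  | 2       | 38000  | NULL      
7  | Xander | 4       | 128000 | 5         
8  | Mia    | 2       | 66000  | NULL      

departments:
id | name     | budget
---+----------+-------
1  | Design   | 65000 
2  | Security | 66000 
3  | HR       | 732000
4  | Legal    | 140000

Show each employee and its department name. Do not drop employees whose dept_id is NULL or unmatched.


LEFT JOIN keeps every row from employees (the left table); where dept_id has no match in departments, the department columns become NULL. Walk through each employee:
  - employee 1 (Dana): dept_id=3 -> matches HR
  - employee 2 (Rosa): dept_id=2 -> matches Security
  - employee 3 (Victor): dept_id=1 -> matches Design
  - employee 4 (George): dept_id=1 -> matches Design
  - employee 5 (Frank): dept_id=NULL, no match -> kept with NULL
  - employee 6 (Julia): dept_id=2 -> matches Security
  - employee 7 (Xander): dept_id=4 -> matches Legal
  - employee 8 (Mia): dept_id=2 -> matches Security
All 8 rows appear; 1 has NULL department.

SQL:
SELECT a.name, b.name AS department
FROM employees a
LEFT JOIN departments b ON a.dept_id = b.id

Result:
name   | department
-------+-----------
Dana   | HR        
Rosa   | Security  
Victor | Design    
George | Design    
Frank  | NULL      
Julia  | Security  
Xander | Legal     
Mia    | Security  


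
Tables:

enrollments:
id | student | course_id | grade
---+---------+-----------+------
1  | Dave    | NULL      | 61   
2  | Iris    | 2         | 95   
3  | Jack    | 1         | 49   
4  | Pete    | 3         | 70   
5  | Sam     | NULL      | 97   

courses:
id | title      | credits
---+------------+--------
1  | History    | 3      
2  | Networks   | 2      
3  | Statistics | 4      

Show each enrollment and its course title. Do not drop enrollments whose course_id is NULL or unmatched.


LEFT JOIN keeps every row from enrollments (the left table); where course_id has no match in courses, the course columns become NULL. Walk through each enrollment:
  - enrollment 1 (Dave): course_id=NULL, no match -> kept with NULL
  - enrollment 2 (Iris): course_id=2 -> matches Networks
  - enrollment 3 (Jack): course_id=1 -> matches History
  - enrollment 4 (Pete): course_id=3 -> matches Statistics
  - enrollment 5 (Sam): course_id=NULL, no match -> kept with NULL
All 5 rows appear; 2 have NULL course.

SQL:
SELECT a.student, b.title AS course
FROM enrollments a
LEFT JOIN courses b ON a.course_id = b.id

Result:
student | course    
--------+-----------
Dave    | NULL      
Iris    | Networks  
Jack    | History   
Pete    | Statistics
Sam     | NULL      


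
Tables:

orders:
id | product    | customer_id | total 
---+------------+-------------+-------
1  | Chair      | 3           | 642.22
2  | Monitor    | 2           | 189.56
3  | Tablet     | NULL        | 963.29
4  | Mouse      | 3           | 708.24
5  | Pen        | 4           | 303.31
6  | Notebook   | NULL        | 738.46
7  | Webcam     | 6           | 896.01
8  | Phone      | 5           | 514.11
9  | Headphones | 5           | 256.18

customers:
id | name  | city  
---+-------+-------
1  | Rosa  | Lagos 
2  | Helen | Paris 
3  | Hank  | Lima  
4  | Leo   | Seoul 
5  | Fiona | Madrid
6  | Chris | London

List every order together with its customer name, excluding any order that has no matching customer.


INNER JOIN keeps only orders rows whose customer_id matches an id in customers. Walk through each order:
  - order 1 (Chair): customer_id=3 -> matches Hank
  - order 2 (Monitor): customer_id=2 -> matches Helen
  - order 3 (Tablet): customer_id=NULL, no match -> dropped
  - order 4 (Mouse): customer_id=3 -> matches Hank
  - order 5 (Pen): customer_id=4 -> matches Leo
  - order 6 (Notebook): customer_id=NULL, no match -> dropped
  - order 7 (Webcam): customer_id=6 -> matches Chris
  - order 8 (Phone): customer_id=5 -> matches Fiona
  - order 9 (Headphones): customer_id=5 -> matches Fiona
So 2 of 9 rows are dropped.

SQL:
SELECT a.product, b.name AS customer
FROM orders a
INNER JOIN customers b ON a.customer_id = b.id

Result:
product    | customer
-----------+---------
Chair      | Hank    
Monitor    | Helen   
Mouse      | Hank    
Pen        | Leo     
Webcam     | Chris   
Phone      | Fiona   
Headphones | Fiona   
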